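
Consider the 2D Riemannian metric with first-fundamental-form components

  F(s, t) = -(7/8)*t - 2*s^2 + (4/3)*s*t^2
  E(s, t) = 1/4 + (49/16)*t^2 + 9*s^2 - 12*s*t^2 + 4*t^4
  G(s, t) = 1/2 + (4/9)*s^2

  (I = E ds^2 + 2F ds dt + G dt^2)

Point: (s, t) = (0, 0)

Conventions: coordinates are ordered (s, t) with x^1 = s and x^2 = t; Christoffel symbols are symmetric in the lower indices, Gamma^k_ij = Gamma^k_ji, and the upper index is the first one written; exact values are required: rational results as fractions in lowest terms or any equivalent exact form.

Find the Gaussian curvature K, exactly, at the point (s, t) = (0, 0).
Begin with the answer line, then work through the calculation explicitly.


Answer: K = -505/18

E = 1/4, F = 0, G = 1/2, EG - F^2 = 1/8 at the point
E_s = 0, E_t = 0, F_s = 0, F_t = -7/8, G_s = 0, G_t = 0
E_tt = 49/8, F_st = 0, G_ss = 8/9
Compute both Brioschi determinants and normalise by (EG - F^2)^2.
M1 = [[-E_tt/2 + F_st - G_ss/2, E_s/2, F_s - E_t/2], [F_t - G_s/2, E, F], [G_t/2, F, G]] = [[-505/144, 0, 0], [-7/8, 1/4, 0], [0, 0, 1/2]]; det M1 = -505/1152
M2 = [[0, E_t/2, G_s/2], [E_t/2, E, F], [G_s/2, F, G]] = [[0, 0, 0], [0, 1/4, 0], [0, 0, 1/2]]; det M2 = 0
det M1 - det M2 = -505/1152; K = -505/1152 / (1/8)^2 = -505/18


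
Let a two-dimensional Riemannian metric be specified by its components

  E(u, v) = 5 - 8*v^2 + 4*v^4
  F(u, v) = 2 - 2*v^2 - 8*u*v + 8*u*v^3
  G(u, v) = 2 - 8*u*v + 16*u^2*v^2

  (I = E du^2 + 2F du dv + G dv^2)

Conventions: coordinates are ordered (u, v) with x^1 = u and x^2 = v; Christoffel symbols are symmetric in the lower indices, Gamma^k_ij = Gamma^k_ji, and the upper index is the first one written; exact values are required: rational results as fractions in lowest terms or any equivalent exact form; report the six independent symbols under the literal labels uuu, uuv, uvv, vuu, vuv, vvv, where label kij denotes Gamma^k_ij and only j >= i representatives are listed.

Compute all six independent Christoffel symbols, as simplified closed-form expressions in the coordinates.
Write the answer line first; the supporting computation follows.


Answer: Gamma_uuu = 0, Gamma_uuv = (4*v^3 - 4*v)/(8*u^2*v^2 - 4*u*v + 2*v^4 - 4*v^2 + 3), Gamma_uvv = (4*u*v^2 - 4*u)/(8*u^2*v^2 - 4*u*v + 2*v^4 - 4*v^2 + 3), Gamma_vuu = 0, Gamma_vuv = (8*u*v^2 - 2*v)/(8*u^2*v^2 - 4*u*v + 2*v^4 - 4*v^2 + 3), Gamma_vvv = (8*u^2*v - 2*u)/(8*u^2*v^2 - 4*u*v + 2*v^4 - 4*v^2 + 3)

E = 5 - 8*v^2 + 4*v^4; F = 2 - 2*v^2 - 8*u*v + 8*u*v^3; G = 2 - 8*u*v + 16*u^2*v^2
Gamma^k_ij = (1/2) g^{kl} (d_i g_jl + d_j g_il - d_l g_ij), with g^inv = (1/(EG-F^2)) [[G, -F], [-F, E]]
first partials: E_u = 0, E_v = -16*v + 16*v^3, F_u = -8*v + 8*v^3, F_v = -4*v - 8*u + 24*u*v^2, G_u = -8*v + 32*u*v^2, G_v = -8*u + 32*u^2*v
D = EG - F^2 = 6 - 8*v^2 - 8*u*v + 4*v^4 + 16*u^2*v^2
expanded: Gamma^u_uu = (G E_u - 2F F_u + F E_v)/(2D), Gamma^u_uv = (G E_v - F G_u)/(2D), Gamma^u_vv = (2G F_v - G G_u - F G_v)/(2D), Gamma^v_uu = (2E F_u - E E_v - F E_u)/(2D), Gamma^v_uv = (E G_u - F E_v)/(2D), Gamma^v_vv = (E G_v - 2F F_v + F G_u)/(2D); substitute and cancel common factors


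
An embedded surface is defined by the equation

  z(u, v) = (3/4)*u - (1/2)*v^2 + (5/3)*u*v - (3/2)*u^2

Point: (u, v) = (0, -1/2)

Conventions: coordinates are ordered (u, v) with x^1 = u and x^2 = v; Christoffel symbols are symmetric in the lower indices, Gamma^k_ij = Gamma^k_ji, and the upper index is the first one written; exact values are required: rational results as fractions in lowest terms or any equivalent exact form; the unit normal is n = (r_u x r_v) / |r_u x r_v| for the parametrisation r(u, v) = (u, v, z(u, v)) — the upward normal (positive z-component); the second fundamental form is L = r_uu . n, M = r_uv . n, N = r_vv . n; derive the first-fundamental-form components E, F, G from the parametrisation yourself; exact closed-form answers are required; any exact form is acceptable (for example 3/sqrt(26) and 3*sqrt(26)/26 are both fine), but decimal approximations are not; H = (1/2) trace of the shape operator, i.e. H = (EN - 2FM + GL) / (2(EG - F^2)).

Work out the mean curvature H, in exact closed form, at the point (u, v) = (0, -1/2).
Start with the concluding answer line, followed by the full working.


Answer: H = -3990*sqrt(181)/32761

z_u = -1/12, z_v = 1/2, z_uu = -3, z_uv = 5/3, z_vv = -1
E = 145/144, F = -1/24, G = 5/4; answer radicand W^2 = 181/144
unnormalised second-form numerators: l = -3, m = 5/3, n = -1; L = l/sqrt(181/144), and similarly M = m/sqrt(W^2), N = n/sqrt(W^2)
H = (E*n - 2*F*m + G*l) / (2*(EG - F^2)*sqrt(W^2)); E*n - 2*F*m + G*l = -665/144, EG - F^2 = 181/144, so H = (-665/362)/sqrt(181/144)


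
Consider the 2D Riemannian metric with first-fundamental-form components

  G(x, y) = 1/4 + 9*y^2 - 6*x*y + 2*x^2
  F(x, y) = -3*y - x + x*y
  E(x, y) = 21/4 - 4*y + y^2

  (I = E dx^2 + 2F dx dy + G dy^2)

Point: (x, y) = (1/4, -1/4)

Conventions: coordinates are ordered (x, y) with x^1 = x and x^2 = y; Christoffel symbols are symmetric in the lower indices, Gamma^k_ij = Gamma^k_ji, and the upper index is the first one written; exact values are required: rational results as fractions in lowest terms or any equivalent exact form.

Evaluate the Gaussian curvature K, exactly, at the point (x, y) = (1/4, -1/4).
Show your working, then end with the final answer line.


E = 101/16, F = 7/16, G = 21/16, EG - F^2 = 259/32 at the point
E_x = 0, E_y = -9/2, F_x = -5/4, F_y = -11/4, G_x = 5/2, G_y = -6
E_yy = 2, F_xy = 1, G_xx = 4
K follows from Brioschi's formula, (det M1 - det M2)/(EG - F^2)^2.
M1 = [[-E_yy/2 + F_xy - G_xx/2, E_x/2, F_x - E_y/2], [F_y - G_x/2, E, F], [G_y/2, F, G]] = [[-2, 0, 1], [-4, 101/16, 7/16], [-3, 7/16, 21/16]]; det M1 = 1
M2 = [[0, E_y/2, G_x/2], [E_y/2, E, F], [G_x/2, F, G]] = [[0, -9/4, 5/4], [-9/4, 101/16, 7/16], [5/4, 7/16, 21/16]]; det M2 = -607/32
det M1 - det M2 = 639/32; K = 639/32 / (259/32)^2 = 20448/67081

Answer: K = 20448/67081


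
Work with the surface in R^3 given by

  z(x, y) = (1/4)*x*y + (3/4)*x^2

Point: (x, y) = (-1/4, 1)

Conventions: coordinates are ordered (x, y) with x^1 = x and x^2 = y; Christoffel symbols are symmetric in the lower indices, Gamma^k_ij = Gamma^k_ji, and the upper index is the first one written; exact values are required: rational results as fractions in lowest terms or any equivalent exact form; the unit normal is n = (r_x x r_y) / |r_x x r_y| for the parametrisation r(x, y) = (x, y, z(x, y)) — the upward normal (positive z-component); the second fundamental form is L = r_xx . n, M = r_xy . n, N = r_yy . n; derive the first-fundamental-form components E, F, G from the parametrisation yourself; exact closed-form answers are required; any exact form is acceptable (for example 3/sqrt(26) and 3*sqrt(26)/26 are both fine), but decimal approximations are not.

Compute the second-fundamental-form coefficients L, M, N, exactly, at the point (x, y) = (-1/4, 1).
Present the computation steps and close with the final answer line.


z_x = -1/8, z_y = -1/16, z_xx = 3/2, z_xy = 1/4, z_yy = 0
E = 65/64, F = 1/128, G = 257/256; answer radicand W^2 = 261/256
unnormalised second-form numerators: l = 3/2, m = 1/4, n = 0; L = l/sqrt(261/256), and similarly M = m/sqrt(W^2), N = n/sqrt(W^2)

Answer: L = 8*sqrt(29)/29, M = 4*sqrt(29)/87, N = 0


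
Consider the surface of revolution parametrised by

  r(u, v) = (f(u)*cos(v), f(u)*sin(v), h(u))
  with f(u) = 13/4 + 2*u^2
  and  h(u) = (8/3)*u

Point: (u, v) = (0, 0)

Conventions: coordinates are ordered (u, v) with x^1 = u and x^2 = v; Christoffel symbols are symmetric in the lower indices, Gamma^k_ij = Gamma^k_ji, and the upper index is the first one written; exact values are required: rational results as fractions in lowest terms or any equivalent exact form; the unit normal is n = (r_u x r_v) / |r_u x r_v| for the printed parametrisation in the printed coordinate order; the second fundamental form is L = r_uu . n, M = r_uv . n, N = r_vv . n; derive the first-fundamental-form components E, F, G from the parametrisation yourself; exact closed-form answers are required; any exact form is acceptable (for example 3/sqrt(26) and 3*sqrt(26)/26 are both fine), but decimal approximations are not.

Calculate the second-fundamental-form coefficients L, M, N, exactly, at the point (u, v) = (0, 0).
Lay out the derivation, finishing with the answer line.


f = 13/4, f' = 0, f'' = 4, h' = 8/3, h'' = 0
E = 64/9, F = 0, G = 169/16; answer radicand W^2 = 64/9
unnormalised second-form numerators: l = -32/3, m = 0, n = 26/3; L = l/sqrt(64/9), and similarly M = m/sqrt(W^2), N = n/sqrt(W^2)

Answer: L = -4, M = 0, N = 13/4


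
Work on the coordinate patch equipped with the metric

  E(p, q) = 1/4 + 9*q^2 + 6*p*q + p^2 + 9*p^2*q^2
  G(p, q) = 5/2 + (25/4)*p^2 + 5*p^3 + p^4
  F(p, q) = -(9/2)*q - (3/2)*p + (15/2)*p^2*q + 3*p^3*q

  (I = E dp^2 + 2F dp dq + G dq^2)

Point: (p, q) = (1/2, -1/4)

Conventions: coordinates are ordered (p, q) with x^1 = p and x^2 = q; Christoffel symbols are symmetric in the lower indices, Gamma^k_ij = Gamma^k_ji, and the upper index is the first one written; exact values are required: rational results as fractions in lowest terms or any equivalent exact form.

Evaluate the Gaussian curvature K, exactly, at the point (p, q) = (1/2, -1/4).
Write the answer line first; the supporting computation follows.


Answer: K = -326912/73441

E = 29/64, F = -3/16, G = 19/4, EG - F^2 = 271/128 at the point
E_p = 1/16, E_q = -21/8, F_p = -63/16, F_q = -9/4, G_p = 21/2, G_q = 0
E_qq = 45/2, F_pq = 39/4, G_pp = 61/2
By Brioschi, K is (det M1 - det M2) divided by (EG - F^2) squared.
M1 = [[-E_qq/2 + F_pq - G_pp/2, E_p/2, F_p - E_q/2], [F_q - G_p/2, E, F], [G_q/2, F, G]] = [[-67/4, 1/32, -21/8], [-15/2, 29/64, -3/16], [0, -3/16, 19/4]]; det M1 = -19477/512
M2 = [[0, E_q/2, G_p/2], [E_q/2, E, F], [G_p/2, F, G]] = [[0, -21/16, 21/4], [-21/16, 29/64, -3/16], [21/4, -3/16, 19/4]]; det M2 = -9261/512
det M1 - det M2 = -1277/64; K = -1277/64 / (271/128)^2 = -326912/73441


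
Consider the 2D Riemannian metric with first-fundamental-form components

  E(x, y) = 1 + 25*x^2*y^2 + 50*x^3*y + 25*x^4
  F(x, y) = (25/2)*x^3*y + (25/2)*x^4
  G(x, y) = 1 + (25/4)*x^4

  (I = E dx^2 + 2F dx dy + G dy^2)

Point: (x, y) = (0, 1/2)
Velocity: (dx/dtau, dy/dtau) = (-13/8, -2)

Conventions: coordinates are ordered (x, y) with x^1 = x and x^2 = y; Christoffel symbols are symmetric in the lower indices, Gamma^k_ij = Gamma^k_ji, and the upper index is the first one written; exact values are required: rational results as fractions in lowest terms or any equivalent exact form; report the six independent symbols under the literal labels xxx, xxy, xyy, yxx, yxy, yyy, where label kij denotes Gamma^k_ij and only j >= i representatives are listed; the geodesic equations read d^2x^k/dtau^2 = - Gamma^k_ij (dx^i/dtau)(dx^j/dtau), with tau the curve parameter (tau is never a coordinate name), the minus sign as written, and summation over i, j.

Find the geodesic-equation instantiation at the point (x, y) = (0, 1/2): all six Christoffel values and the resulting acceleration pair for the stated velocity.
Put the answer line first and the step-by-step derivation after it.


Answer: Gamma_xxx = 0, Gamma_xxy = 0, Gamma_xyy = 0, Gamma_yxx = 0, Gamma_yxy = 0, Gamma_yyy = 0; accelerations (d^2x/dtau^2, d^2y/dtau^2) = (0, 0)

E = 1, F = 0, G = 1 at the point
E_x = 0, E_y = 0, F_x = 0, F_y = 0, G_x = 0, G_y = 0
EG - F^2 = 1;  g^inv = (1) * [[1, 0], [0, 1]]
first-kind symbols [ij,l] = (1/2)(d_i g_jl + d_j g_il - d_l g_ij): [xx,x] = E_x/2 = 0, [xx,y] = F_x - E_y/2 = 0, [xy,x] = E_y/2 = 0, [xy,y] = G_x/2 = 0, [yy,x] = F_y - G_x/2 = 0, [yy,y] = G_y/2 = 0
Gamma^x_ij = (G*[ij,x] - F*[ij,y])/(EG - F^2), Gamma^y_ij = (E*[ij,y] - F*[ij,x])/(EG - F^2)
Gamma_xxx = 0, Gamma_xxy = 0, Gamma_xyy = 0, Gamma_yxx = 0, Gamma_yxy = 0, Gamma_yyy = 0
d^2x/dtau^2 = -(Gamma_xxx*(-13/8)^2 + 2*Gamma_xxy*(-13/8)*(-2) + Gamma_xyy*(-2)^2) = 0
d^2y/dtau^2 = -(Gamma_yxx*(-13/8)^2 + 2*Gamma_yxy*(-13/8)*(-2) + Gamma_yyy*(-2)^2) = 0


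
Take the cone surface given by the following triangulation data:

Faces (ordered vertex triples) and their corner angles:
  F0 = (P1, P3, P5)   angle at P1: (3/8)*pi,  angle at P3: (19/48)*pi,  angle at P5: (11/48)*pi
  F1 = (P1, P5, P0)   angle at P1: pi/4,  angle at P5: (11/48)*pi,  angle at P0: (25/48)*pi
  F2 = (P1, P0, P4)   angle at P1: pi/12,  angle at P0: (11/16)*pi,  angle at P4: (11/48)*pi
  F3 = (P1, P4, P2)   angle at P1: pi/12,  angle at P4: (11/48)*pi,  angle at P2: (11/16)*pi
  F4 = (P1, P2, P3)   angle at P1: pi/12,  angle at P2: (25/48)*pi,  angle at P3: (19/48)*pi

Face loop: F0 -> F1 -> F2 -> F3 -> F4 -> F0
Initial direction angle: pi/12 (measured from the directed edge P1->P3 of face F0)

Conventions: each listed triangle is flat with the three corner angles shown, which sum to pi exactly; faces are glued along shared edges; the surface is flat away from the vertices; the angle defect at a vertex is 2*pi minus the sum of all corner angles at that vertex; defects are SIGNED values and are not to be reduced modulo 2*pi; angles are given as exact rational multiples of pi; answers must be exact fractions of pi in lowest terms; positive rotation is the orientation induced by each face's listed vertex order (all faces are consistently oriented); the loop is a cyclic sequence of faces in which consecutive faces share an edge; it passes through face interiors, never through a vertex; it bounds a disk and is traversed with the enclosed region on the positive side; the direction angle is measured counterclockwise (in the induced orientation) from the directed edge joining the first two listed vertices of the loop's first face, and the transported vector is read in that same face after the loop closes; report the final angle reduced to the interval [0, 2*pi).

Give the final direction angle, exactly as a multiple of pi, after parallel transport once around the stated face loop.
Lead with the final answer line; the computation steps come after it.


Answer: final direction angle = (29/24)*pi

enclosed vertex P1: corner angles sum to (7/8)*pi, defect = 2*pi - (7/8)*pi = (9/8)*pi
final direction = starting direction + enclosed defect total, reduced mod 2*pi (induced orientation)
final angle = pi/12 + (9/8)*pi = (29/24)*pi (mod 2*pi)


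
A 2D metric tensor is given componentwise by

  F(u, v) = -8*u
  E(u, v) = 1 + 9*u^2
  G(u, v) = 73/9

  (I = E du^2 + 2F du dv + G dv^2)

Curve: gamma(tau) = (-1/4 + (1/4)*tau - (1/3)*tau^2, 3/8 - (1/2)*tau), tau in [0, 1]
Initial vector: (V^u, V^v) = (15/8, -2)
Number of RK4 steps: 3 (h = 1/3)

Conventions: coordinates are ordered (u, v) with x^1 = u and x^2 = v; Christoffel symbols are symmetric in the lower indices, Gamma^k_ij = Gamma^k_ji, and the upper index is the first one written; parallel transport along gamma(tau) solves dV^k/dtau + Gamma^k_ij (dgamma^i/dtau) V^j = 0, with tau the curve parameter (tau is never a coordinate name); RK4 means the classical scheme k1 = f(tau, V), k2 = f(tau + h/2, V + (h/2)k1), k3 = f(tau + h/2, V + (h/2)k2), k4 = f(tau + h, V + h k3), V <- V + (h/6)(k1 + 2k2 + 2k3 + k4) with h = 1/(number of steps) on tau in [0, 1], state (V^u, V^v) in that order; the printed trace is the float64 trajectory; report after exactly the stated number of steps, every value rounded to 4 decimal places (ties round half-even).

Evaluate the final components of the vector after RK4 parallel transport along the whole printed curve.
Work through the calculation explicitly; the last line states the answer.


gamma'(tau) = (1/4 - (2/3)*tau, -1/2); f(tau, V)^k = -Gamma^k_ij(gamma(tau)) gamma'^i(tau) V^j; h = 1/3; intermediate values shown to 6 dp
curve data and Christoffel symbols at the stage parameters:
  tau = 0.000000: gamma = (-0.250000, 0.375000), gamma' = (0.250000, -0.500000); Gamma_uuu = -0.259408, Gamma_uuv = 0.000000, Gamma_uvv = 0.000000, Gamma_vuu = -0.922338, Gamma_vuv = 0.000000, Gamma_vvv = 0.000000
  tau = 0.166667: gamma = (-0.217593, 0.291667), gamma' = (0.138889, -0.500000); Gamma_uuu = -0.229387, Gamma_uuv = 0.000000, Gamma_uvv = 0.000000, Gamma_vuu = -0.937072, Gamma_vuv = 0.000000, Gamma_vvv = 0.000000
  tau = 0.333333: gamma = (-0.203704, 0.208333), gamma' = (0.027778, -0.500000); Gamma_uuu = -0.216079, Gamma_uuv = 0.000000, Gamma_uvv = 0.000000, Gamma_vuu = -0.942888, Gamma_vuv = 0.000000, Gamma_vvv = 0.000000
  tau = 0.500000: gamma = (-0.208333, 0.125000), gamma' = (-0.083333, -0.500000); Gamma_uuu = -0.220543, Gamma_uuv = 0.000000, Gamma_uvv = 0.000000, Gamma_vuu = -0.940984, Gamma_vuv = 0.000000, Gamma_vvv = 0.000000
  tau = 0.666667: gamma = (-0.231481, 0.041667), gamma' = (-0.194444, -0.500000); Gamma_uuu = -0.242435, Gamma_uuv = 0.000000, Gamma_uvv = 0.000000, Gamma_vuu = -0.930951, Gamma_vuv = 0.000000, Gamma_vvv = 0.000000
  tau = 0.833333: gamma = (-0.273148, -0.041667), gamma' = (-0.305556, -0.500000); Gamma_uuu = -0.279910, Gamma_uuv = 0.000000, Gamma_uvv = 0.000000, Gamma_vuu = -0.910892, Gamma_vuv = 0.000000, Gamma_vvv = 0.000000
  tau = 1.000000: gamma = (-0.333333, -0.125000), gamma' = (-0.416667, -0.500000); Gamma_uuu = -0.329268, Gamma_uuv = 0.000000, Gamma_uvv = 0.000000, Gamma_vuu = -0.878049, Gamma_vuv = 0.000000, Gamma_vvv = 0.000000
step 0: V^u = 1.8750, V^v = -2.0000
step 1: k1 = (0.121597, 0.432346), k2 = (0.060382, 0.246667), k3 = (0.060057, 0.245339), k4 = (0.011374, 0.049633); V <- V + (h/6)(k1 + 2k2 + 2k3 + k4): V^u = 1.8958, V^v = -1.9186
step 2: k1 = (0.011379, 0.049653), k2 = (-0.034876, -0.148806), k3 = (-0.034735, -0.148202), k4 = (-0.088821, -0.341073); V <- V + (h/6)(k1 + 2k2 + 2k3 + k4): V^u = 1.8837, V^v = -1.9677
step 3: k1 = (-0.088799, -0.340990), k2 = (-0.159846, -0.520176), k3 = (-0.158833, -0.516881), k4 = (-0.251175, -0.669801); V <- V + (h/6)(k1 + 2k2 + 2k3 + k4): V^u = 1.8294, V^v = -2.1391

Answer: V^u = 1.8294, V^v = -2.1391


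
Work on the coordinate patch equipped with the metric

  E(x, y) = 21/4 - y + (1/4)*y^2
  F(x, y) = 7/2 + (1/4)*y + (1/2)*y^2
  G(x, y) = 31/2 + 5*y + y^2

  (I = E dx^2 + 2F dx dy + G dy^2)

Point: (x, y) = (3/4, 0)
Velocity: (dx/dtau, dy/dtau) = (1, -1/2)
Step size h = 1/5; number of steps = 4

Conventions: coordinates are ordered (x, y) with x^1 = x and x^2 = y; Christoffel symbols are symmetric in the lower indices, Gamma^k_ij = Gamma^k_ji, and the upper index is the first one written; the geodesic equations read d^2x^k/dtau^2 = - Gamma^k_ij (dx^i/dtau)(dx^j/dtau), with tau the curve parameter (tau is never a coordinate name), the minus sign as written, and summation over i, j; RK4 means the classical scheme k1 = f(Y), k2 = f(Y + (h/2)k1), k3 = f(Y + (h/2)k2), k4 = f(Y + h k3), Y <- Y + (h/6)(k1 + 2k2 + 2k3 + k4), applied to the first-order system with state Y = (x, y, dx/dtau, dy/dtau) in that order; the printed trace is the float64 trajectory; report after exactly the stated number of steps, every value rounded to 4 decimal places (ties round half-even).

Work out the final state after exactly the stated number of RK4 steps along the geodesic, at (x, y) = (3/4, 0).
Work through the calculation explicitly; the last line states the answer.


f(Y) = (dx/dtau, dy/dtau, -Gamma^x_ij Y'^i Y'^j, -Gamma^y_ij Y'^i Y'^j) with the Gammas evaluated at the stage position; h = 0.200000; intermediate values shown to 6 dp
step 0: x = 0.7500, y = 0.0000, dx/dtau = 1.0000, dy/dtau = -0.5000
step 1:
  k1: at (x, y) = (0.750000, 0.000000), (dx/dtau, dy/dtau) = (1.000000, -0.500000); Gamma_xxx = -0.025316, Gamma_xxy = -0.112116, Gamma_xyy = -0.070524, Gamma_yxx = 0.037975, Gamma_yxy = 0.025316, Gamma_yyy = 0.177215; k1 = (1.000000, -0.500000, -0.069168, -0.056962)
  k2: at (x, y) = (0.850000, -0.050000), (dx/dtau, dy/dtau) = (0.993083, -0.505696); Gamma_xxx = -0.026035, Gamma_xxy = -0.113822, Gamma_xyy = -0.080041, Gamma_yxx = 0.039556, Gamma_yxy = 0.026035, Gamma_yyy = 0.178937; k2 = (0.993083, -0.505696, -0.068178, -0.058621)
  k3: at (x, y) = (0.849308, -0.050570), (dx/dtau, dy/dtau) = (0.993182, -0.505862); Gamma_xxx = -0.026043, Gamma_xxy = -0.113842, Gamma_xyy = -0.080149, Gamma_yxx = 0.039574, Gamma_yxy = 0.026043, Gamma_yyy = 0.178957; k3 = (0.993182, -0.505862, -0.068192, -0.058662)
  k4: at (x, y) = (0.948636, -0.101172), (dx/dtau, dy/dtau) = (0.986362, -0.511732); Gamma_xxx = -0.026795, Gamma_xxy = -0.115533, Gamma_xyy = -0.089628, Gamma_yxx = 0.041224, Gamma_yxy = 0.026795, Gamma_yyy = 0.180662; k4 = (0.986362, -0.511732, -0.067092, -0.060367)
  Y <- Y + (h/6)(k1 + 2k2 + 2k3 + k4): x = 0.9486, y = -0.1012, dx/dtau = 0.9864, dy/dtau = -0.5117
step 2:
  k1: at (x, y) = (0.948630, -0.101162), (dx/dtau, dy/dtau) = (0.986367, -0.511730); Gamma_xxx = -0.026794, Gamma_xxy = -0.115533, Gamma_xyy = -0.089626, Gamma_yxx = 0.041223, Gamma_yxy = 0.026794, Gamma_yyy = 0.180661; k1 = (0.986367, -0.511730, -0.067092, -0.060367)
  k2: at (x, y) = (1.047266, -0.152335), (dx/dtau, dy/dtau) = (0.979657, -0.517767); Gamma_xxx = -0.027580, Gamma_xxy = -0.117209, Gamma_xyy = -0.099060, Gamma_yxx = 0.042942, Gamma_yxy = 0.027580, Gamma_yyy = 0.182349; k2 = (0.979657, -0.517767, -0.065879, -0.062117)
  k3: at (x, y) = (1.046595, -0.152938), (dx/dtau, dy/dtau) = (0.979779, -0.517942); Gamma_xxx = -0.027590, Gamma_xxy = -0.117229, Gamma_xyy = -0.099170, Gamma_yxx = 0.042962, Gamma_yxy = 0.027590, Gamma_yyy = 0.182369; k3 = (0.979779, -0.517942, -0.065891, -0.062163)
  k4: at (x, y) = (1.144585, -0.204750), (dx/dtau, dy/dtau) = (0.973188, -0.524162); Gamma_xxx = -0.028415, Gamma_xxy = -0.118894, Gamma_xyy = -0.108565, Gamma_yxx = 0.044756, Gamma_yxy = 0.028415, Gamma_yyy = 0.184041; k4 = (0.973188, -0.524162, -0.064558, -0.063964)
  Y <- Y + (h/6)(k1 + 2k2 + 2k3 + k4): x = 1.1446, y = -0.2047, dx/dtau = 0.9732, dy/dtau = -0.5242
step 3:
  k1: at (x, y) = (1.144577, -0.204739), (dx/dtau, dy/dtau) = (0.973194, -0.524160); Gamma_xxx = -0.028415, Gamma_xxy = -0.118893, Gamma_xyy = -0.108563, Gamma_yxx = 0.044756, Gamma_yxy = 0.028415, Gamma_yyy = 0.184041; k1 = (0.973194, -0.524160, -0.064558, -0.063963)
  k2: at (x, y) = (1.241897, -0.257155), (dx/dtau, dy/dtau) = (0.966738, -0.530556); Gamma_xxx = -0.029281, Gamma_xxy = -0.120546, Gamma_xyy = -0.117911, Gamma_yxx = 0.046628, Gamma_yxy = 0.029281, Gamma_yyy = 0.185699; k2 = (0.966738, -0.530556, -0.063102, -0.065813)
  k3: at (x, y) = (1.241251, -0.257794), (dx/dtau, dy/dtau) = (0.966883, -0.530741); Gamma_xxx = -0.029292, Gamma_xxy = -0.120566, Gamma_xyy = -0.118024, Gamma_yxx = 0.046651, Gamma_yxy = 0.029292, Gamma_yyy = 0.185719; k3 = (0.966883, -0.530741, -0.063111, -0.065863)
  k4: at (x, y) = (1.337954, -0.310887), (dx/dtau, dy/dtau) = (0.960572, -0.537332); Gamma_xxx = -0.030205, Gamma_xxy = -0.122210, Gamma_xyy = -0.127333, Gamma_yxx = 0.048607, Gamma_yxy = 0.030205, Gamma_yyy = 0.187366; k4 = (0.960572, -0.537332, -0.061523, -0.067767)
  Y <- Y + (h/6)(k1 + 2k2 + 2k3 + k4): x = 1.3379, y = -0.3109, dx/dtau = 0.9606, dy/dtau = -0.5373
step 4:
  k1: at (x, y) = (1.337944, -0.310875), (dx/dtau, dy/dtau) = (0.960577, -0.537329); Gamma_xxx = -0.030205, Gamma_xxy = -0.122210, Gamma_xyy = -0.127331, Gamma_yxx = 0.048607, Gamma_yxy = 0.030205, Gamma_yyy = 0.187366; k1 = (0.960577, -0.537329, -0.061523, -0.067766)
  k2: at (x, y) = (1.434002, -0.364608), (dx/dtau, dy/dtau) = (0.954424, -0.544106); Gamma_xxx = -0.031166, Gamma_xxy = -0.123846, Gamma_xyy = -0.136592, Gamma_yxx = 0.050650, Gamma_yxy = 0.031166, Gamma_yyy = 0.189001; k2 = (0.954424, -0.544106, -0.059800, -0.069722)
  k3: at (x, y) = (1.433387, -0.365285), (dx/dtau, dy/dtau) = (0.954597, -0.544301); Gamma_xxx = -0.031179, Gamma_xxy = -0.123867, Gamma_xyy = -0.136707, Gamma_yxx = 0.050676, Gamma_yxy = 0.031179, Gamma_yyy = 0.189022; k3 = (0.954597, -0.544301, -0.059806, -0.069779)
  k4: at (x, y) = (1.528864, -0.419735), (dx/dtau, dy/dtau) = (0.948616, -0.551285); Gamma_xxx = -0.032195, Gamma_xxy = -0.125499, Gamma_xyy = -0.145928, Gamma_yxx = 0.052814, Gamma_yxy = 0.032195, Gamma_yyy = 0.190650; k4 = (0.948616, -0.551285, -0.057940, -0.071793)
  Y <- Y + (h/6)(k1 + 2k2 + 2k3 + k4): x = 1.5289, y = -0.4197, dx/dtau = 0.9486, dy/dtau = -0.5513

Answer: x = 1.5289, y = -0.4197, dx/dtau = 0.9486, dy/dtau = -0.5513


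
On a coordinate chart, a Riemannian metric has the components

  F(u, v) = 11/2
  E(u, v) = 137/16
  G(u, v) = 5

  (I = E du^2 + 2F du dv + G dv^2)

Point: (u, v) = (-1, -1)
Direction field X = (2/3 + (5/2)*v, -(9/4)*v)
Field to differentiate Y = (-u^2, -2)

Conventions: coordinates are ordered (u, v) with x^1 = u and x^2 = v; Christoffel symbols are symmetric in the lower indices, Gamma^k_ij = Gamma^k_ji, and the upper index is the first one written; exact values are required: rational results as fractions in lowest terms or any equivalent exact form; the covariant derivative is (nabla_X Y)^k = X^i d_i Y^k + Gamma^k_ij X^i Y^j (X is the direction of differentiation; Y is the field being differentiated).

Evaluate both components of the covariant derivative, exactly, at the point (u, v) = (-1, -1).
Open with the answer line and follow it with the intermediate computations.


Answer: (nabla_X Y)^u = -11/3, (nabla_X Y)^v = 0

E = 137/16, F = 11/2, G = 5 at the point
E_u = 0, E_v = 0, F_u = 0, F_v = 0, G_u = 0, G_v = 0
EG - F^2 = 201/16;  g^inv = (16/201) * [[5, -11/2], [-11/2, 137/16]]
first-kind symbols [ij,l] = (1/2)(d_i g_jl + d_j g_il - d_l g_ij): [uu,u] = E_u/2 = 0, [uu,v] = F_u - E_v/2 = 0, [uv,u] = E_v/2 = 0, [uv,v] = G_u/2 = 0, [vv,u] = F_v - G_u/2 = 0, [vv,v] = G_v/2 = 0
Gamma^u_ij = (G*[ij,u] - F*[ij,v])/(EG - F^2), Gamma^v_ij = (E*[ij,v] - F*[ij,u])/(EG - F^2)
Gamma_uuu = 0, Gamma_uuv = 0, Gamma_uvv = 0, Gamma_vuu = 0, Gamma_vuv = 0, Gamma_vvv = 0
X = (-11/6, 9/4), Y = (-1, -2) at the point


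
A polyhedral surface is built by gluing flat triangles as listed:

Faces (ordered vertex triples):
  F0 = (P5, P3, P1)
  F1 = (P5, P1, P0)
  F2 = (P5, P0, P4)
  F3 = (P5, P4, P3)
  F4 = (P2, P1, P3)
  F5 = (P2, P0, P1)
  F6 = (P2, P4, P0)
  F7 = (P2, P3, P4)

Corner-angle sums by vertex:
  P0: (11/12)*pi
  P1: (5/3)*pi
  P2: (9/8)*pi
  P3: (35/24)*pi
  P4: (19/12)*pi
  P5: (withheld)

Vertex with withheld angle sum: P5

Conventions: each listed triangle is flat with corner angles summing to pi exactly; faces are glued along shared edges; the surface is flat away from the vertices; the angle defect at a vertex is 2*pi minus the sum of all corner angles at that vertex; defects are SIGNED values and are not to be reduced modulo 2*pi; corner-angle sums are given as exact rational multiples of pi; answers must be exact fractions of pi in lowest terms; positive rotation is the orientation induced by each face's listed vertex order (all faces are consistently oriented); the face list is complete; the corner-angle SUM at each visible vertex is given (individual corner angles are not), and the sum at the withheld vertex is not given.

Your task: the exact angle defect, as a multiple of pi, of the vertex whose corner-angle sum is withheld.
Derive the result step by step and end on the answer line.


V = 6, E = 12, F = 8; chi = V - E + F = 2
Gauss-Bonnet: total defect = 2*pi*chi = 4*pi; visible defects sum to (13/4)*pi

Answer: defect(P5) = (3/4)*pi


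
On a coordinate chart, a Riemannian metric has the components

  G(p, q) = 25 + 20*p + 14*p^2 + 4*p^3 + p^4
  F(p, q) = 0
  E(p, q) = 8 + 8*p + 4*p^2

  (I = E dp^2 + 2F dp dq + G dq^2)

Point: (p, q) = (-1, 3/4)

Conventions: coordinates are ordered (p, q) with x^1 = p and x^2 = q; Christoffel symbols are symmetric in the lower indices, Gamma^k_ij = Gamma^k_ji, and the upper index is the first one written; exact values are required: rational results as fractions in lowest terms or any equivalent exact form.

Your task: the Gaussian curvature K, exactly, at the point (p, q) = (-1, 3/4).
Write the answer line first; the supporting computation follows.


Answer: K = -1/8

E = 4, F = 0, G = 16, EG - F^2 = 64 at the point
E_p = 0, E_q = 0, F_p = 0, F_q = 0, G_p = 0, G_q = 0
E_qq = 0, F_pq = 0, G_pp = 16
Brioschi: K = (det M1 - det M2) / (EG - F^2)^2 with the standard first/second-derivative matrices M1, M2.
M1 = [[-E_qq/2 + F_pq - G_pp/2, E_p/2, F_p - E_q/2], [F_q - G_p/2, E, F], [G_q/2, F, G]] = [[-8, 0, 0], [0, 4, 0], [0, 0, 16]]; det M1 = -512
M2 = [[0, E_q/2, G_p/2], [E_q/2, E, F], [G_p/2, F, G]] = [[0, 0, 0], [0, 4, 0], [0, 0, 16]]; det M2 = 0
det M1 - det M2 = -512; K = -512 / (64)^2 = -1/8


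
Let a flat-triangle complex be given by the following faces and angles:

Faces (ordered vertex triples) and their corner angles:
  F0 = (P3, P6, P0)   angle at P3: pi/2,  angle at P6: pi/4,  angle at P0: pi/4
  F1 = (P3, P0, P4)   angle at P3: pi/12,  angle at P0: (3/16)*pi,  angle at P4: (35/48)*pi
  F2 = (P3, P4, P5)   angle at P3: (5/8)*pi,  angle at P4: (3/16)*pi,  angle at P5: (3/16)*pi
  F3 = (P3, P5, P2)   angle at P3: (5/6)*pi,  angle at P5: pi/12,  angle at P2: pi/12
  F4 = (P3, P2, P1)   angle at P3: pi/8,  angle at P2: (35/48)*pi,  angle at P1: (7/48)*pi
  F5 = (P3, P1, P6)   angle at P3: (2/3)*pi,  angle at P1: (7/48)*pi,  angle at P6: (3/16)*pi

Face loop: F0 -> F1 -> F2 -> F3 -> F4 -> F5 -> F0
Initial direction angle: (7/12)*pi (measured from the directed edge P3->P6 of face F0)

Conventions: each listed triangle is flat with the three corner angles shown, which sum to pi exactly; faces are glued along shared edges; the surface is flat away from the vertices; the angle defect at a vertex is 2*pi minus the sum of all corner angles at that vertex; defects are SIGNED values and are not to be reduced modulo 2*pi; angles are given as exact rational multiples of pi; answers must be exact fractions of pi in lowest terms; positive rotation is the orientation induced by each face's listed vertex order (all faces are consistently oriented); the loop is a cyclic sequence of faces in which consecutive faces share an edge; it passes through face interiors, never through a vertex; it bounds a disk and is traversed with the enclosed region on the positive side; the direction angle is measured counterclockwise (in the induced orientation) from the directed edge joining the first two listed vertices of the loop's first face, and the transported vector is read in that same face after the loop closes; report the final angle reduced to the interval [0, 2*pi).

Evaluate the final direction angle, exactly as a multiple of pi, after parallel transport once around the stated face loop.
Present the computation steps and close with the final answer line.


enclosed vertex P3: corner angles sum to (17/6)*pi, defect = 2*pi - (17/6)*pi = (-5/6)*pi
final direction = starting direction + enclosed defect total, reduced mod 2*pi (induced orientation)
final angle = (7/12)*pi - (5/6)*pi = (7/4)*pi (mod 2*pi)

Answer: final direction angle = (7/4)*pi


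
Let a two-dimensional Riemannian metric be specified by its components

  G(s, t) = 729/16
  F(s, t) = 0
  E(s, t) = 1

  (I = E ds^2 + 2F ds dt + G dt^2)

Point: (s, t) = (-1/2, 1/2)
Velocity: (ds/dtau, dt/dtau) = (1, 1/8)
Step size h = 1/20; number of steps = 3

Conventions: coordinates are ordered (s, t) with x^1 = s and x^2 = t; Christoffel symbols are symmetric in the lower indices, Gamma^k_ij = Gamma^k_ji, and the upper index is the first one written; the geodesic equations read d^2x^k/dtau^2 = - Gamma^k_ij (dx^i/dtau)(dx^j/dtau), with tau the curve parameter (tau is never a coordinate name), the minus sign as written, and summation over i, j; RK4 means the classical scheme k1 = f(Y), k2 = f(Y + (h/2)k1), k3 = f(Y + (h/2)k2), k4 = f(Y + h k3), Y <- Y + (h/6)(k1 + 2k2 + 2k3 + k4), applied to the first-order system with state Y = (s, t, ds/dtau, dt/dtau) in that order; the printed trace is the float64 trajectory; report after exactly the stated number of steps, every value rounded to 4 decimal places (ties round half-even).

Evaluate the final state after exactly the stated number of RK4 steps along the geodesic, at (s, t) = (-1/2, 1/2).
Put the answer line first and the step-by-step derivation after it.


Answer: s = -0.3500, t = 0.5187, ds/dtau = 1.0000, dt/dtau = 0.1250

f(Y) = (ds/dtau, dt/dtau, -Gamma^s_ij Y'^i Y'^j, -Gamma^t_ij Y'^i Y'^j) with the Gammas evaluated at the stage position; h = 0.050000; intermediate values shown to 6 dp
step 0: s = -0.5000, t = 0.5000, ds/dtau = 1.0000, dt/dtau = 0.1250
step 1:
  k1: at (s, t) = (-0.500000, 0.500000), (ds/dtau, dt/dtau) = (1.000000, 0.125000); Gamma_sss = 0.000000, Gamma_sst = 0.000000, Gamma_stt = 0.000000, Gamma_tss = 0.000000, Gamma_tst = 0.000000, Gamma_ttt = 0.000000; k1 = (1.000000, 0.125000, 0.000000, 0.000000)
  k2: at (s, t) = (-0.475000, 0.503125), (ds/dtau, dt/dtau) = (1.000000, 0.125000); Gamma_sss = 0.000000, Gamma_sst = 0.000000, Gamma_stt = 0.000000, Gamma_tss = 0.000000, Gamma_tst = 0.000000, Gamma_ttt = 0.000000; k2 = (1.000000, 0.125000, 0.000000, 0.000000)
  k3: at (s, t) = (-0.475000, 0.503125), (ds/dtau, dt/dtau) = (1.000000, 0.125000); Gamma_sss = 0.000000, Gamma_sst = 0.000000, Gamma_stt = 0.000000, Gamma_tss = 0.000000, Gamma_tst = 0.000000, Gamma_ttt = 0.000000; k3 = (1.000000, 0.125000, 0.000000, 0.000000)
  k4: at (s, t) = (-0.450000, 0.506250), (ds/dtau, dt/dtau) = (1.000000, 0.125000); Gamma_sss = 0.000000, Gamma_sst = 0.000000, Gamma_stt = 0.000000, Gamma_tss = 0.000000, Gamma_tst = 0.000000, Gamma_ttt = 0.000000; k4 = (1.000000, 0.125000, 0.000000, 0.000000)
  Y <- Y + (h/6)(k1 + 2k2 + 2k3 + k4): s = -0.4500, t = 0.5062, ds/dtau = 1.0000, dt/dtau = 0.1250
step 2:
  k1: at (s, t) = (-0.450000, 0.506250), (ds/dtau, dt/dtau) = (1.000000, 0.125000); Gamma_sss = 0.000000, Gamma_sst = 0.000000, Gamma_stt = 0.000000, Gamma_tss = 0.000000, Gamma_tst = 0.000000, Gamma_ttt = 0.000000; k1 = (1.000000, 0.125000, 0.000000, 0.000000)
  k2: at (s, t) = (-0.425000, 0.509375), (ds/dtau, dt/dtau) = (1.000000, 0.125000); Gamma_sss = 0.000000, Gamma_sst = 0.000000, Gamma_stt = 0.000000, Gamma_tss = 0.000000, Gamma_tst = 0.000000, Gamma_ttt = 0.000000; k2 = (1.000000, 0.125000, 0.000000, 0.000000)
  k3: at (s, t) = (-0.425000, 0.509375), (ds/dtau, dt/dtau) = (1.000000, 0.125000); Gamma_sss = 0.000000, Gamma_sst = 0.000000, Gamma_stt = 0.000000, Gamma_tss = 0.000000, Gamma_tst = 0.000000, Gamma_ttt = 0.000000; k3 = (1.000000, 0.125000, 0.000000, 0.000000)
  k4: at (s, t) = (-0.400000, 0.512500), (ds/dtau, dt/dtau) = (1.000000, 0.125000); Gamma_sss = 0.000000, Gamma_sst = 0.000000, Gamma_stt = 0.000000, Gamma_tss = 0.000000, Gamma_tst = 0.000000, Gamma_ttt = 0.000000; k4 = (1.000000, 0.125000, 0.000000, 0.000000)
  Y <- Y + (h/6)(k1 + 2k2 + 2k3 + k4): s = -0.4000, t = 0.5125, ds/dtau = 1.0000, dt/dtau = 0.1250
step 3:
  k1: at (s, t) = (-0.400000, 0.512500), (ds/dtau, dt/dtau) = (1.000000, 0.125000); Gamma_sss = 0.000000, Gamma_sst = 0.000000, Gamma_stt = 0.000000, Gamma_tss = 0.000000, Gamma_tst = 0.000000, Gamma_ttt = 0.000000; k1 = (1.000000, 0.125000, 0.000000, 0.000000)
  k2: at (s, t) = (-0.375000, 0.515625), (ds/dtau, dt/dtau) = (1.000000, 0.125000); Gamma_sss = 0.000000, Gamma_sst = 0.000000, Gamma_stt = 0.000000, Gamma_tss = 0.000000, Gamma_tst = 0.000000, Gamma_ttt = 0.000000; k2 = (1.000000, 0.125000, 0.000000, 0.000000)
  k3: at (s, t) = (-0.375000, 0.515625), (ds/dtau, dt/dtau) = (1.000000, 0.125000); Gamma_sss = 0.000000, Gamma_sst = 0.000000, Gamma_stt = 0.000000, Gamma_tss = 0.000000, Gamma_tst = 0.000000, Gamma_ttt = 0.000000; k3 = (1.000000, 0.125000, 0.000000, 0.000000)
  k4: at (s, t) = (-0.350000, 0.518750), (ds/dtau, dt/dtau) = (1.000000, 0.125000); Gamma_sss = 0.000000, Gamma_sst = 0.000000, Gamma_stt = 0.000000, Gamma_tss = 0.000000, Gamma_tst = 0.000000, Gamma_ttt = 0.000000; k4 = (1.000000, 0.125000, 0.000000, 0.000000)
  Y <- Y + (h/6)(k1 + 2k2 + 2k3 + k4): s = -0.3500, t = 0.5187, ds/dtau = 1.0000, dt/dtau = 0.1250


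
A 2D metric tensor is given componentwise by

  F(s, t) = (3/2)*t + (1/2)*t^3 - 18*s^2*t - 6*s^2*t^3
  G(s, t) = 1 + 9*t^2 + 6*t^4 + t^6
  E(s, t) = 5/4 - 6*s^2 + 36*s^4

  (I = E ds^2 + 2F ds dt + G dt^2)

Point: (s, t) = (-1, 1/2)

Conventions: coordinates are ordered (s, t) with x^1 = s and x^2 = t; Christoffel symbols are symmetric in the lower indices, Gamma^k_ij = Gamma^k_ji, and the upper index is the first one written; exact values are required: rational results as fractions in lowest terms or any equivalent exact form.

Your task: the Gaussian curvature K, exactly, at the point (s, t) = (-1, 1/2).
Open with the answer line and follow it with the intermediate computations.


Answer: K = 20480/522729

E = 125/4, F = -143/16, G = 233/64, EG - F^2 = 2169/64 at the point
E_s = -132, E_t = 0, F_s = 39/2, F_t = -165/8, G_s = 0, G_t = 195/16
E_tt = 0, F_st = 45, G_ss = 0
K follows from Brioschi's formula, (det M1 - det M2)/(EG - F^2)^2.
M1 = [[-E_tt/2 + F_st - G_ss/2, E_s/2, F_s - E_t/2], [F_t - G_s/2, E, F], [G_t/2, F, G]] = [[45, -66, 39/2], [-165/8, 125/4, -143/16], [195/32, -143/16, 233/64]]; det M1 = 45
M2 = [[0, E_t/2, G_s/2], [E_t/2, E, F], [G_s/2, F, G]] = [[0, 0, 0], [0, 125/4, -143/16], [0, -143/16, 233/64]]; det M2 = 0
det M1 - det M2 = 45; K = 45 / (2169/64)^2 = 20480/522729


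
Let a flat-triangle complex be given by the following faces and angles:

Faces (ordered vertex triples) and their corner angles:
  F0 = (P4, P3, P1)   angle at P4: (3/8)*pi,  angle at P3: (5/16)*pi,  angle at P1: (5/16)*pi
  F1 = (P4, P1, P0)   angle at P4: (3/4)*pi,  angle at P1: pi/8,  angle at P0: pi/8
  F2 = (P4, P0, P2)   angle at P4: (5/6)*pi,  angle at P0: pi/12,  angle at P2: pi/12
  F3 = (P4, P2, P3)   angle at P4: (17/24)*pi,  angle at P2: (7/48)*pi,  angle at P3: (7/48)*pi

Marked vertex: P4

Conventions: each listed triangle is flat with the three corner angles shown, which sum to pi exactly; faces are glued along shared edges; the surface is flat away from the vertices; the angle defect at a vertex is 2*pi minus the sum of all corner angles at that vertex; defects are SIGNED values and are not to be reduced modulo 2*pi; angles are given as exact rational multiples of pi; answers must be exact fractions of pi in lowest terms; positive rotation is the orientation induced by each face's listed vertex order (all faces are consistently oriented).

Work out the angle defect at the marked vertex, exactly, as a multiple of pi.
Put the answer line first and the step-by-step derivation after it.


Answer: defect(P4) = (-2/3)*pi

Sum of corner angles at P4: (8/3)*pi
defect = 2*pi - (8/3)*pi


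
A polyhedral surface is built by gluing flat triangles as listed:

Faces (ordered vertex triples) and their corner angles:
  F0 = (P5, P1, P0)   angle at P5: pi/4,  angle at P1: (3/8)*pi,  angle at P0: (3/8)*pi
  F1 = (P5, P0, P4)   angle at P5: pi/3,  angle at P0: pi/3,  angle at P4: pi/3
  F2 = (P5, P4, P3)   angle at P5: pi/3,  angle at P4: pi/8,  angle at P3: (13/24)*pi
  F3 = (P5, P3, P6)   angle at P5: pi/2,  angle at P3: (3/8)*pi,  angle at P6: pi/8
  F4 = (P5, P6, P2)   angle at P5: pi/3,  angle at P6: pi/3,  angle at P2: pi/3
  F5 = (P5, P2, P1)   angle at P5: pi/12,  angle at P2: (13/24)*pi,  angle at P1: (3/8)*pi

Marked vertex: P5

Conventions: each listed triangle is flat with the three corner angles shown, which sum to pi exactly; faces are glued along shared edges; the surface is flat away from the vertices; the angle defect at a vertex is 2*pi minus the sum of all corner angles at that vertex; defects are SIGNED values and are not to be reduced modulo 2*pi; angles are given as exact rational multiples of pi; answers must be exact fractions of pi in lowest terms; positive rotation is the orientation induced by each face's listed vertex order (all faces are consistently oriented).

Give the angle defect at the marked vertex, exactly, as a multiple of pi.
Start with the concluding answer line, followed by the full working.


Answer: defect(P5) = pi/6

Sum of corner angles at P5: (11/6)*pi
defect = 2*pi - (11/6)*pi


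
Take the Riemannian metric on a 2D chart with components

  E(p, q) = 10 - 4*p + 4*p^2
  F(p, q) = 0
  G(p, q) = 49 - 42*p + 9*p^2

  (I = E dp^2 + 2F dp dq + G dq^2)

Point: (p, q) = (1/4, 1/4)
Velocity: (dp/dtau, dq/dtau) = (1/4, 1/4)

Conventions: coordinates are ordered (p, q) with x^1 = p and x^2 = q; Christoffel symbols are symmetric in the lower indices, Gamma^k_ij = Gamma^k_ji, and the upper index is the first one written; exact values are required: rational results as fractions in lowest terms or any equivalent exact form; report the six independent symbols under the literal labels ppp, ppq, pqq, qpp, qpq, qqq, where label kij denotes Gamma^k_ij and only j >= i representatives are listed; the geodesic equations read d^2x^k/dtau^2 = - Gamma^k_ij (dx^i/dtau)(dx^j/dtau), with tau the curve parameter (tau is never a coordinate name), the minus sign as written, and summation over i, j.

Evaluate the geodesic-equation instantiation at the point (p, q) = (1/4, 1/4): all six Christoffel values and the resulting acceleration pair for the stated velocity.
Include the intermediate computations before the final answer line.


E = 37/4, F = 0, G = 625/16 at the point
E_p = -2, E_q = 0, F_p = 0, F_q = 0, G_p = -75/2, G_q = 0
EG - F^2 = 23125/64;  g^inv = (64/23125) * [[625/16, 0], [0, 37/4]]
first-kind symbols [ij,l] = (1/2)(d_i g_jl + d_j g_il - d_l g_ij): [pp,p] = E_p/2 = -1, [pp,q] = F_p - E_q/2 = 0, [pq,p] = E_q/2 = 0, [pq,q] = G_p/2 = -75/4, [qq,p] = F_q - G_p/2 = 75/4, [qq,q] = G_q/2 = 0
Gamma^p_ij = (G*[ij,p] - F*[ij,q])/(EG - F^2), Gamma^q_ij = (E*[ij,q] - F*[ij,p])/(EG - F^2)
Gamma_ppp = -4/37, Gamma_ppq = 0, Gamma_pqq = 75/37, Gamma_qpp = 0, Gamma_qpq = -12/25, Gamma_qqq = 0
d^2p/dtau^2 = -(Gamma_ppp*(1/4)^2 + 2*Gamma_ppq*(1/4)*(1/4) + Gamma_pqq*(1/4)^2) = -71/592
d^2q/dtau^2 = -(Gamma_qpp*(1/4)^2 + 2*Gamma_qpq*(1/4)*(1/4) + Gamma_qqq*(1/4)^2) = 3/50

Answer: Gamma_ppp = -4/37, Gamma_ppq = 0, Gamma_pqq = 75/37, Gamma_qpp = 0, Gamma_qpq = -12/25, Gamma_qqq = 0; accelerations (d^2p/dtau^2, d^2q/dtau^2) = (-71/592, 3/50)
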